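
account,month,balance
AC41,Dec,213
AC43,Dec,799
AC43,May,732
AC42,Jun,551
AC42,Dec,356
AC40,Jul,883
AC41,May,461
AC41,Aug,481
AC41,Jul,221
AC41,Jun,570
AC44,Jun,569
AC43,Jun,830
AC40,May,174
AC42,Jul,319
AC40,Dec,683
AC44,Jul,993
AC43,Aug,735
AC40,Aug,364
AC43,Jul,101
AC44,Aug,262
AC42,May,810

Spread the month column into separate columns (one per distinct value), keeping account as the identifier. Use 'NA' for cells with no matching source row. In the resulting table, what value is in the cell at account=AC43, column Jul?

101

The long row with account=AC43, month=Jul has balance=101.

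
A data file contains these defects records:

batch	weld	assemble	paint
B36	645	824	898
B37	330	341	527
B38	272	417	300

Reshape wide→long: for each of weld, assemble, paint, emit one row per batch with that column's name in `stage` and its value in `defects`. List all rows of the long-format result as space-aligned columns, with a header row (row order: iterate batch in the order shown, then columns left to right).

batch  stage     defects
B36    weld      645    
B36    assemble  824    
B36    paint     898    
B37    weld      330    
B37    assemble  341    
B37    paint     527    
B38    weld      272    
B38    assemble  417    
B38    paint     300    

Each (batch, column) pair becomes one row: 3 × 3 = 9 rows.
For example, (B36, weld) → defects=645.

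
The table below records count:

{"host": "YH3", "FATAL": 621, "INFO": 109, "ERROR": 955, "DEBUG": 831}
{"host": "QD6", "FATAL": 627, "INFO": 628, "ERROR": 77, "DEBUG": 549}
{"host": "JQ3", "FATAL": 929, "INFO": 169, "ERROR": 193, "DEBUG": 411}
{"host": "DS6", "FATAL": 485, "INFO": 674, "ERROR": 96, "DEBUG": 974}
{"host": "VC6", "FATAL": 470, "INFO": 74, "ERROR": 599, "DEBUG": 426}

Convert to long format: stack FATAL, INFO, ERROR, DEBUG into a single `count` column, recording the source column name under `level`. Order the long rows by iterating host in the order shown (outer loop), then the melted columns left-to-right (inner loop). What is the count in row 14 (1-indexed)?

674

20 rows total (5 × 4). Row 14: index ⌊(14-1)/4⌋ = 3 into host → DS6; (14-1) mod 4 = 1 into the melted columns → INFO.
So row 14 is (DS6, INFO, 674); count = 674.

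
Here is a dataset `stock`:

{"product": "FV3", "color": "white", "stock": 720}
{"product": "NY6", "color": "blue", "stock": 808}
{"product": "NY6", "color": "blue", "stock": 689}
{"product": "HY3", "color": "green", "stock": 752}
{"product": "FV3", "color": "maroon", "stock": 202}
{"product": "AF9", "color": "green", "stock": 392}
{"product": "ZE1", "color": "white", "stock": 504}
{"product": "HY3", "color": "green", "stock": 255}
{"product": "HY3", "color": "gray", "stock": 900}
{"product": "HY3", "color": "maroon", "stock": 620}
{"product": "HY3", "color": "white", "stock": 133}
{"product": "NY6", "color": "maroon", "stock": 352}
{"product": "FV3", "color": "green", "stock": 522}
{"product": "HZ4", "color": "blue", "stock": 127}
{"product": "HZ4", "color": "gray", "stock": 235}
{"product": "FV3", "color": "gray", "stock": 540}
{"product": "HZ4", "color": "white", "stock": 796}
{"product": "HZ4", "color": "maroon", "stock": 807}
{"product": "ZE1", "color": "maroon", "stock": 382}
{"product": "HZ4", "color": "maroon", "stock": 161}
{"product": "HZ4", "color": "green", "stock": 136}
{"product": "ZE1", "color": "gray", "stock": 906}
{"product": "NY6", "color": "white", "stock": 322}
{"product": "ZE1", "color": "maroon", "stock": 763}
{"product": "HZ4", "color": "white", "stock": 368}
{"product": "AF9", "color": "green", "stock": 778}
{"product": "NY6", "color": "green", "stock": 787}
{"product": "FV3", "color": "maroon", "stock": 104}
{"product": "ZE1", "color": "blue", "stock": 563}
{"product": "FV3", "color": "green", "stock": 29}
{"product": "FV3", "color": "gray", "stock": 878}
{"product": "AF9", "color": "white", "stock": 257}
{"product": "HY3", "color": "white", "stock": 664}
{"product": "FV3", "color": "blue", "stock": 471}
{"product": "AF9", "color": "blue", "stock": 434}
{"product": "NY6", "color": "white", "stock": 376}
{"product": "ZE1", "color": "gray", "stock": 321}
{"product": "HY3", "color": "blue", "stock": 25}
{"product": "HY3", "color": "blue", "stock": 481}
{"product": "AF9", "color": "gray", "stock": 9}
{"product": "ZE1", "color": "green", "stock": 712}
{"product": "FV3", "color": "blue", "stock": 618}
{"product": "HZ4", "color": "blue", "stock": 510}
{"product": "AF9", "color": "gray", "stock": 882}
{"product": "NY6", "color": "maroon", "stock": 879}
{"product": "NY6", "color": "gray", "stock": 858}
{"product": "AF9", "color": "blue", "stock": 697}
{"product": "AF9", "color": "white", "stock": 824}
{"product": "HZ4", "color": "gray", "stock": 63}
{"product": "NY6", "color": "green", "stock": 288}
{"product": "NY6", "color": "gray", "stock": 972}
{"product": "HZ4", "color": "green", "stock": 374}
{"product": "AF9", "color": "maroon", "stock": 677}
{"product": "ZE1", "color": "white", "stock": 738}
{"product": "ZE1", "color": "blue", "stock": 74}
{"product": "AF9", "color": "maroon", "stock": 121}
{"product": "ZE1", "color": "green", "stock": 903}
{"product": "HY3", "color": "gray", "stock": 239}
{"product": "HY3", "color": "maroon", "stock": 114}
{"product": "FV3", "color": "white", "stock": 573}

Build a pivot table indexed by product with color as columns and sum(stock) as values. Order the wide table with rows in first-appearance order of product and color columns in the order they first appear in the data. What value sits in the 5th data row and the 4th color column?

1145

With rows in first-appearance order of product, row 5 is product=ZE1. color columns in first-appearance order: white, blue, green, maroon, gray; column 4 is maroon.
Long rows with product=ZE1, color=maroon: 382 + 763 = 1145.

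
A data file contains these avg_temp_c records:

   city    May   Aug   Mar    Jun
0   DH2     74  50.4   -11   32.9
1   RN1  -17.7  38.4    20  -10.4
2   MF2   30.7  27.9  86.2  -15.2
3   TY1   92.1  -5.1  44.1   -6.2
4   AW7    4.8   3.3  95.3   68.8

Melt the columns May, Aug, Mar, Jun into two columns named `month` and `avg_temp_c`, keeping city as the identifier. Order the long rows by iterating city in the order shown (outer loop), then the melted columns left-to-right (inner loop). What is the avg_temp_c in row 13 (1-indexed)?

92.1

20 rows total (5 × 4). Row 13: index ⌊(13-1)/4⌋ = 3 into city → TY1; (13-1) mod 4 = 0 into the melted columns → May.
So row 13 is (TY1, May, 92.1); avg_temp_c = 92.1.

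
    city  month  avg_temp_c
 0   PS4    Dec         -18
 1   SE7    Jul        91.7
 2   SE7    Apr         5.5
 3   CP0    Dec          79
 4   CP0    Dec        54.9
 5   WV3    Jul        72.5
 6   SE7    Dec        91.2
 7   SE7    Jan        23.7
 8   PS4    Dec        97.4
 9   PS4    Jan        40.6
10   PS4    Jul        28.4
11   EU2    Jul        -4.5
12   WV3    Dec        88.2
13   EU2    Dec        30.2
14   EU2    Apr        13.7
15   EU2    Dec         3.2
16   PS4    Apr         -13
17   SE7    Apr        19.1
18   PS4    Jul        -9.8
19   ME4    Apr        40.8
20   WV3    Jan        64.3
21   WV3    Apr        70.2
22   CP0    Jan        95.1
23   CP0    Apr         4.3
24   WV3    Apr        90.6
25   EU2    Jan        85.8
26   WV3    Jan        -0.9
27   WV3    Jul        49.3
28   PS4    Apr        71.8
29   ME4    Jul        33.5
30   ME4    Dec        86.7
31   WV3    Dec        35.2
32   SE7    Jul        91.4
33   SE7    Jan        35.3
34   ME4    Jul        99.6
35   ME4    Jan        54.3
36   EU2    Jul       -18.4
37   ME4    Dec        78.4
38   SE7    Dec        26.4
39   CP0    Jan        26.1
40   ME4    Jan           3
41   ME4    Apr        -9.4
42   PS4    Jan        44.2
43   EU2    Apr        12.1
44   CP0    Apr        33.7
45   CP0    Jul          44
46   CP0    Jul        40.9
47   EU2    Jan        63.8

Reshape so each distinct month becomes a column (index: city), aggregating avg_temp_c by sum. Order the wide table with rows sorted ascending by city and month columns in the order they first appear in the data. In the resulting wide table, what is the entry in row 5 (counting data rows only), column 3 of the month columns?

With rows sorted ascending by city, row 5 is city=SE7. month columns in first-appearance order: Dec, Jul, Apr, Jan; column 3 is Apr.
Long rows with city=SE7, month=Apr: 5.5 + 19.1 = 24.6.

24.6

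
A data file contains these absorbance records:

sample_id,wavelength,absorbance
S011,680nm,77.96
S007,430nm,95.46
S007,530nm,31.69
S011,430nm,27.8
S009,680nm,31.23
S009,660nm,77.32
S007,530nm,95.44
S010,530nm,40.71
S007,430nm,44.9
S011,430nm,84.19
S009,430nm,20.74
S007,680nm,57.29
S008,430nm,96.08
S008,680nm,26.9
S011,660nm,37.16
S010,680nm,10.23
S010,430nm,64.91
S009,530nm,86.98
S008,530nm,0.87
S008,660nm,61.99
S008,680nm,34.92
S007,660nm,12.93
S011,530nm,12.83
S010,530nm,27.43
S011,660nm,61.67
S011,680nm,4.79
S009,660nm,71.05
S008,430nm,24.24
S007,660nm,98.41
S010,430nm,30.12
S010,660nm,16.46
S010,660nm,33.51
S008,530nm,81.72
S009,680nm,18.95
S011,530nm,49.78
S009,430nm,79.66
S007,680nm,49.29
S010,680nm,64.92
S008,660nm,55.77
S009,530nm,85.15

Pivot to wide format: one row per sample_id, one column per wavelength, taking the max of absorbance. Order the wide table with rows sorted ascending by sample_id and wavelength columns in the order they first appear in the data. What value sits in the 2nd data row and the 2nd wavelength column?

With rows sorted ascending by sample_id, row 2 is sample_id=S008. wavelength columns in first-appearance order: 680nm, 430nm, 530nm, 660nm; column 2 is 430nm.
Long rows with sample_id=S008, wavelength=430nm: max(96.08, 24.24) = 96.08.

96.08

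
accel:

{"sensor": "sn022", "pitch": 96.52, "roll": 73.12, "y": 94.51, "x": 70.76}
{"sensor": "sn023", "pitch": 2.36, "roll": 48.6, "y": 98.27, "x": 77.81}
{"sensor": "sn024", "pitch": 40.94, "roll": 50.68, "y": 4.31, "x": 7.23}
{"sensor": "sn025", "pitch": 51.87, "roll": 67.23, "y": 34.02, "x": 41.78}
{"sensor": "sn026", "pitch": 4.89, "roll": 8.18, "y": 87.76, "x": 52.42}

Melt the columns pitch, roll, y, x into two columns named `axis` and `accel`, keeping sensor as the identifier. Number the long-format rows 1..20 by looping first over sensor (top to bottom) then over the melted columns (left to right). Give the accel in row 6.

48.6

20 rows total (5 × 4). Row 6: index ⌊(6-1)/4⌋ = 1 into sensor → sn023; (6-1) mod 4 = 1 into the melted columns → roll.
So row 6 is (sn023, roll, 48.6); accel = 48.6.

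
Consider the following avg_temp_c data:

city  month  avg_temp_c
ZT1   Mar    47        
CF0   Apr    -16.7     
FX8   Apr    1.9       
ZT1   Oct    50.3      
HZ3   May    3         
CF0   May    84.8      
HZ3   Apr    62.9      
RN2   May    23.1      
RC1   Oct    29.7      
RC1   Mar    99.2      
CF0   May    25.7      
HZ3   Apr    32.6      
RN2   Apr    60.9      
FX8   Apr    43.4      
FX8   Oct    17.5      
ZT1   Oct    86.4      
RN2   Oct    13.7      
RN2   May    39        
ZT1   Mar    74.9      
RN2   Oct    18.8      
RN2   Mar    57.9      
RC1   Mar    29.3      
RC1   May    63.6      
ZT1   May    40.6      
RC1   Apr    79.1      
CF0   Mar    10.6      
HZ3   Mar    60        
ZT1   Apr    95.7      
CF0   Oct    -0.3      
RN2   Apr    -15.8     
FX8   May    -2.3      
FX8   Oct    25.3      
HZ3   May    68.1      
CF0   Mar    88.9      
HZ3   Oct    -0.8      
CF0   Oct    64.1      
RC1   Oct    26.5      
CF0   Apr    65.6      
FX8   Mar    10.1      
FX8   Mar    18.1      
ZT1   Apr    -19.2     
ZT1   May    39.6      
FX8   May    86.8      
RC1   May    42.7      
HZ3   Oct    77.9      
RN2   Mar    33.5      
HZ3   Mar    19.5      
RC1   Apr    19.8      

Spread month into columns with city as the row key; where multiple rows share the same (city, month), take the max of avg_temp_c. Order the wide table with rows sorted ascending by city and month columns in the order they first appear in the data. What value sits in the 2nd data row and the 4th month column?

86.8

With rows sorted ascending by city, row 2 is city=FX8. month columns in first-appearance order: Mar, Apr, Oct, May; column 4 is May.
Long rows with city=FX8, month=May: max(-2.3, 86.8) = 86.8.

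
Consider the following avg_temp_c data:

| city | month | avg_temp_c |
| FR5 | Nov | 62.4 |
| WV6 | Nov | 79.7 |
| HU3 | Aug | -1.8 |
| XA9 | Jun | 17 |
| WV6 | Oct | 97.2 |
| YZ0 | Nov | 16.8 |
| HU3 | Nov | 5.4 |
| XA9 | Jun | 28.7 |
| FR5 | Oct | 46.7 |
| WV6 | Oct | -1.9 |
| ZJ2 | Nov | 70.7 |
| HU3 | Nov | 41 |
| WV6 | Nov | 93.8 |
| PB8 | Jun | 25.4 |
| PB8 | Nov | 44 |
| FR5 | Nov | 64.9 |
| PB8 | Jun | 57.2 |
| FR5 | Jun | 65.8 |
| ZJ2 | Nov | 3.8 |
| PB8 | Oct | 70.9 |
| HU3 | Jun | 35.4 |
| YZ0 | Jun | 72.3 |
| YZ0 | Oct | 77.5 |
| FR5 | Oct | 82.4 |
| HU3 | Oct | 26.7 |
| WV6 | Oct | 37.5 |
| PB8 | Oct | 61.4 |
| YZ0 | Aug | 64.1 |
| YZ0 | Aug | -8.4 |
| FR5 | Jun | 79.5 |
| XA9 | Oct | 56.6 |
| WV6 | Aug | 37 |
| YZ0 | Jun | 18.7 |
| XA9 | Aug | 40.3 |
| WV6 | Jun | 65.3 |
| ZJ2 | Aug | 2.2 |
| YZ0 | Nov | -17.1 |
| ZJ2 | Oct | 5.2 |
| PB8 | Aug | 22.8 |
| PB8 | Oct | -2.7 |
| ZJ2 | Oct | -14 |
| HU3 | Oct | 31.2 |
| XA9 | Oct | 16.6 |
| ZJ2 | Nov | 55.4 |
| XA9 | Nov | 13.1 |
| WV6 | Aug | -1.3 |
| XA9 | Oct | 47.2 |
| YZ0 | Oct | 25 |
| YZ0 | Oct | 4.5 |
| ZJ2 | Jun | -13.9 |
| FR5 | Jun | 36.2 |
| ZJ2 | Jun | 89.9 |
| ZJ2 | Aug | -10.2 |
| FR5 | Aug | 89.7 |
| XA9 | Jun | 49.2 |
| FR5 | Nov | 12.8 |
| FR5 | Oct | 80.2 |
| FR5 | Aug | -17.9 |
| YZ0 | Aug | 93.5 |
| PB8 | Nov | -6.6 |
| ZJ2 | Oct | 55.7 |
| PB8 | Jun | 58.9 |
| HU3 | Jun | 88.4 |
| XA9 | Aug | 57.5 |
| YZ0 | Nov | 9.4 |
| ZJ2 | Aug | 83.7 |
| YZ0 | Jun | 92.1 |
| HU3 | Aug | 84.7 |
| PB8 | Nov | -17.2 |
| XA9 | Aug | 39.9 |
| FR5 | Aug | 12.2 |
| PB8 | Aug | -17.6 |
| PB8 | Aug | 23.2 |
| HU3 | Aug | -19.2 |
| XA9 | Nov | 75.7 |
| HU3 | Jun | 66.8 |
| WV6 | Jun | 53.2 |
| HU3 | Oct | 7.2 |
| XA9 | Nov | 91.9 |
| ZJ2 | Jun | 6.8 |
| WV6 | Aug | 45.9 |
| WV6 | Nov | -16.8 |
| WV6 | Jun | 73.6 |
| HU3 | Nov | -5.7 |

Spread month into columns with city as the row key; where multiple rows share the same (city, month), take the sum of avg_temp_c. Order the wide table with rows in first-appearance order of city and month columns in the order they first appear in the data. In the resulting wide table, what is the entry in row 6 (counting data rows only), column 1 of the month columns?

129.9

With rows in first-appearance order of city, row 6 is city=ZJ2. month columns in first-appearance order: Nov, Aug, Jun, Oct; column 1 is Nov.
Long rows with city=ZJ2, month=Nov: 70.7 + 3.8 + 55.4 = 129.9.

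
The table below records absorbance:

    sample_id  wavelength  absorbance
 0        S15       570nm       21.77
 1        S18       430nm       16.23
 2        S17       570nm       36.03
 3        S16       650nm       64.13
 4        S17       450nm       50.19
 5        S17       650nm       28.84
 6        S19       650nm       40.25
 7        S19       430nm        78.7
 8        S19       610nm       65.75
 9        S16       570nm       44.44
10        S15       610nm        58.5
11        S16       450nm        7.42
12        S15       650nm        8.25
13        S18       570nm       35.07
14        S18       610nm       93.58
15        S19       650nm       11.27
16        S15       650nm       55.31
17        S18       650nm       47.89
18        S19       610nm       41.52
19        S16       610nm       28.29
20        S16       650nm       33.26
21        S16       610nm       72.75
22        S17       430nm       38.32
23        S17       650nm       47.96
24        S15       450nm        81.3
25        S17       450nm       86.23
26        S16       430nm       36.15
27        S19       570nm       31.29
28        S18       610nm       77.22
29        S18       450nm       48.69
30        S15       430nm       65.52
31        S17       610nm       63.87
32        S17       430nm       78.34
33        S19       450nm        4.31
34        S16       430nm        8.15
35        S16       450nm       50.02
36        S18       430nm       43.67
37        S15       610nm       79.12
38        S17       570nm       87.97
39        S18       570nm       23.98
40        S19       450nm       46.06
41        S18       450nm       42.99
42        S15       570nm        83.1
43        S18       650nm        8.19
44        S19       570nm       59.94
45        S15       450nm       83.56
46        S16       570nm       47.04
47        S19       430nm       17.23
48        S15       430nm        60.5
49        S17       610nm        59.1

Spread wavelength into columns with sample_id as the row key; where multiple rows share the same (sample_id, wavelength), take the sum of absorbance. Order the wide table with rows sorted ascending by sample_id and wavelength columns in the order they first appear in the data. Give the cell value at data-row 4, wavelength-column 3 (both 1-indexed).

With rows sorted ascending by sample_id, row 4 is sample_id=S18. wavelength columns in first-appearance order: 570nm, 430nm, 650nm, 450nm, 610nm; column 3 is 650nm.
Long rows with sample_id=S18, wavelength=650nm: 47.89 + 8.19 = 56.08.

56.08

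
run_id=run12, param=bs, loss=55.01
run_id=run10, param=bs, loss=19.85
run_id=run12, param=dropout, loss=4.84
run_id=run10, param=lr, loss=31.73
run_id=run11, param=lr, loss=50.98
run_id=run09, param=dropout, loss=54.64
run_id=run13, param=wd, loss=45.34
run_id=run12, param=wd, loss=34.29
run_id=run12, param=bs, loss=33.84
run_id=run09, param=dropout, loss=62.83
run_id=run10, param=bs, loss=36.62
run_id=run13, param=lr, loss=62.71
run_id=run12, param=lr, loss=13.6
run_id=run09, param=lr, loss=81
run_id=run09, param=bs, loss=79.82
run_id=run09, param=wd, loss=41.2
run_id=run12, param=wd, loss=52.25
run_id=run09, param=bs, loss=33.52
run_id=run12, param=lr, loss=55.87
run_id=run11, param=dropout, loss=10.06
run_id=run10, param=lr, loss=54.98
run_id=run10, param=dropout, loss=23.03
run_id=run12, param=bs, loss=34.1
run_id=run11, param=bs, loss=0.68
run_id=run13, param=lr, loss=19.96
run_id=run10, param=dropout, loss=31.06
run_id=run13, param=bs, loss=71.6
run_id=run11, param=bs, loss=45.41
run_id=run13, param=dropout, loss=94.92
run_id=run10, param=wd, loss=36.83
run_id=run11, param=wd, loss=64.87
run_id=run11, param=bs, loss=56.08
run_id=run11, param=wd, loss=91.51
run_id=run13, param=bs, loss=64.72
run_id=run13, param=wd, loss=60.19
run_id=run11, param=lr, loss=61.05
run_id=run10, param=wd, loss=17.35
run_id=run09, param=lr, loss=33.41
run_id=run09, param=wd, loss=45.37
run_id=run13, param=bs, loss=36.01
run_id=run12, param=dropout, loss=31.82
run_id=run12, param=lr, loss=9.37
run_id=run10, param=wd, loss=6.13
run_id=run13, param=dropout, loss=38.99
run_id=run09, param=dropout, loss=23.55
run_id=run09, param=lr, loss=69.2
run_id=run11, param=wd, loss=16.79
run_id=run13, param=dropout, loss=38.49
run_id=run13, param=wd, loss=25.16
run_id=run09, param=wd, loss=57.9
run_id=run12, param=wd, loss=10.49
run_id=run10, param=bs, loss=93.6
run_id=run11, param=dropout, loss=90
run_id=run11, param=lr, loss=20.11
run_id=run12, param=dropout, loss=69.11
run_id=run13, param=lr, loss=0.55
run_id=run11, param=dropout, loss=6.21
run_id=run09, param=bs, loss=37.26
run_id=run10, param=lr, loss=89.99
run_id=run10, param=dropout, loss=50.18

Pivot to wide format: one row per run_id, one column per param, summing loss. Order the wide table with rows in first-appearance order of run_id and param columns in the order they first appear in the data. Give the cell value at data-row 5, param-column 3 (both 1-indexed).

With rows in first-appearance order of run_id, row 5 is run_id=run13. param columns in first-appearance order: bs, dropout, lr, wd; column 3 is lr.
Long rows with run_id=run13, param=lr: 62.71 + 19.96 + 0.55 = 83.22.

83.22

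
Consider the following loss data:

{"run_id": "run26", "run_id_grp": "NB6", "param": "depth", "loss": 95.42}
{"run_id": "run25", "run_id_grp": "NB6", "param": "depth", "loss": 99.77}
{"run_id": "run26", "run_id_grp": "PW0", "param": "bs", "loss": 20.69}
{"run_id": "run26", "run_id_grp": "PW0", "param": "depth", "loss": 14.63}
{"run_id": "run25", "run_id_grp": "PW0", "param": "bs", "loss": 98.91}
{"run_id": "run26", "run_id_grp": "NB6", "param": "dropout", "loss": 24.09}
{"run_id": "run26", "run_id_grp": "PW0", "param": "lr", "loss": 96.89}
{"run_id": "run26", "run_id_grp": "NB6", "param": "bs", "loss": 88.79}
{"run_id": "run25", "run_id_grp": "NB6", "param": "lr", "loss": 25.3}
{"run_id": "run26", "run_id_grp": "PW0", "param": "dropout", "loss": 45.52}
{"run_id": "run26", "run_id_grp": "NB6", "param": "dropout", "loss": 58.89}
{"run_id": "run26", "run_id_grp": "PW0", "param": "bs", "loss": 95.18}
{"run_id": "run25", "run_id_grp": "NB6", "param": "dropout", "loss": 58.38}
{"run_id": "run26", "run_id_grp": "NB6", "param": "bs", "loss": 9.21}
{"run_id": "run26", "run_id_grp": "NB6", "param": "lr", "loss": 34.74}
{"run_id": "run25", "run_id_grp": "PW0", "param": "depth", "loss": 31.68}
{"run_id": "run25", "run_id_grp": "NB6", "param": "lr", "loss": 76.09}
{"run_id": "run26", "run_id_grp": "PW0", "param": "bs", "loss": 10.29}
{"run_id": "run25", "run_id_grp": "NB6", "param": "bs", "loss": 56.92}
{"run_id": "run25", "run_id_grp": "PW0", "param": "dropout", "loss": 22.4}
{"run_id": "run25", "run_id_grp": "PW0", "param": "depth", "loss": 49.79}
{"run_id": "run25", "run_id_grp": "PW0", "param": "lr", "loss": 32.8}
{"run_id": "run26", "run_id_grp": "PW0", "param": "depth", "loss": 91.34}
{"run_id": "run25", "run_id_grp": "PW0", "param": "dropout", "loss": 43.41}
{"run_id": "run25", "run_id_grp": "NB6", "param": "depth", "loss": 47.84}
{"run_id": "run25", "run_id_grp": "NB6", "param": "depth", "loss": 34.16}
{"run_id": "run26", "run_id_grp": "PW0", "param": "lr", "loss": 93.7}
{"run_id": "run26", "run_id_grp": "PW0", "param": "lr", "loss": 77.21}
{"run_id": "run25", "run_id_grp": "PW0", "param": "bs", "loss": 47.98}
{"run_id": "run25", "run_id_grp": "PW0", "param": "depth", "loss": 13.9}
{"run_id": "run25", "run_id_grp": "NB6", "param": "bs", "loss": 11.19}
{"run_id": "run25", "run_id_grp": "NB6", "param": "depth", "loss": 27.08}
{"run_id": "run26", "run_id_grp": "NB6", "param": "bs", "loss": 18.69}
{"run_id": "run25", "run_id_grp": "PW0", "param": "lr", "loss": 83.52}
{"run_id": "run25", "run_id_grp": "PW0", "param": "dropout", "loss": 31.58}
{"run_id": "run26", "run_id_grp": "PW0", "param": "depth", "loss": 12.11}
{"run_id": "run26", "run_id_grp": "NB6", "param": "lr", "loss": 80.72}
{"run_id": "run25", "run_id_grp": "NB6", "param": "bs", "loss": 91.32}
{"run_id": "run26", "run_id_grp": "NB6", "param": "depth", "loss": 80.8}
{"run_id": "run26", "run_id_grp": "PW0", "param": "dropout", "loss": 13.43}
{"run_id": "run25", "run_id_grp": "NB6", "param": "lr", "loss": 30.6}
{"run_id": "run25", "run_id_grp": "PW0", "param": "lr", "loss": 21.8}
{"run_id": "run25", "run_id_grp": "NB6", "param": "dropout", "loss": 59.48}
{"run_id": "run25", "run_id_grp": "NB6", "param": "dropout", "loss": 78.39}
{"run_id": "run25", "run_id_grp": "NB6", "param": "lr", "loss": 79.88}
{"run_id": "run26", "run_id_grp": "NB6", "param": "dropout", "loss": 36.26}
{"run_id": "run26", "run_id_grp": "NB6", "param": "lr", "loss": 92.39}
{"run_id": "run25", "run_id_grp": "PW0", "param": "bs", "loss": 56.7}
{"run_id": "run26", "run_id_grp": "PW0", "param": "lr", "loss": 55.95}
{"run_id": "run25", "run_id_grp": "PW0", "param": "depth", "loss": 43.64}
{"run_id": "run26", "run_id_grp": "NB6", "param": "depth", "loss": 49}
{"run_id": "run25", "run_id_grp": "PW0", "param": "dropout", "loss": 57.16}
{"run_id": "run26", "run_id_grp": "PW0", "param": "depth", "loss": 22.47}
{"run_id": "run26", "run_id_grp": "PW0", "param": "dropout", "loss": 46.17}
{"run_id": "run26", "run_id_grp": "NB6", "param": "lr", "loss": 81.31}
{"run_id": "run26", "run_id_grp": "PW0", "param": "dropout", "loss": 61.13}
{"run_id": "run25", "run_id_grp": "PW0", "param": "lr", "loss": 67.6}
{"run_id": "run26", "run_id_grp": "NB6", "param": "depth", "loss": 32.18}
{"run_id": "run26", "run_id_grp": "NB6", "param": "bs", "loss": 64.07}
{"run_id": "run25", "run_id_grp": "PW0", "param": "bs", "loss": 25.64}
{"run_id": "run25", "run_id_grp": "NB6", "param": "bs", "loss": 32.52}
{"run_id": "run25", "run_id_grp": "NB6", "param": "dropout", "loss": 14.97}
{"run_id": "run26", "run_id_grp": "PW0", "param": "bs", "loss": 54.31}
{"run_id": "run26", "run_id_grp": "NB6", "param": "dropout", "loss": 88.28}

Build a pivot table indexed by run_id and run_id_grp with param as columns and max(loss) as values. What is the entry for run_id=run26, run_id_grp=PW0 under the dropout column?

Rows with run_id=run26, run_id_grp=PW0 and param=dropout: loss values are 45.52, 13.43, 46.17, 61.13.
max(45.52, 13.43, 46.17, 61.13) = 61.13.

61.13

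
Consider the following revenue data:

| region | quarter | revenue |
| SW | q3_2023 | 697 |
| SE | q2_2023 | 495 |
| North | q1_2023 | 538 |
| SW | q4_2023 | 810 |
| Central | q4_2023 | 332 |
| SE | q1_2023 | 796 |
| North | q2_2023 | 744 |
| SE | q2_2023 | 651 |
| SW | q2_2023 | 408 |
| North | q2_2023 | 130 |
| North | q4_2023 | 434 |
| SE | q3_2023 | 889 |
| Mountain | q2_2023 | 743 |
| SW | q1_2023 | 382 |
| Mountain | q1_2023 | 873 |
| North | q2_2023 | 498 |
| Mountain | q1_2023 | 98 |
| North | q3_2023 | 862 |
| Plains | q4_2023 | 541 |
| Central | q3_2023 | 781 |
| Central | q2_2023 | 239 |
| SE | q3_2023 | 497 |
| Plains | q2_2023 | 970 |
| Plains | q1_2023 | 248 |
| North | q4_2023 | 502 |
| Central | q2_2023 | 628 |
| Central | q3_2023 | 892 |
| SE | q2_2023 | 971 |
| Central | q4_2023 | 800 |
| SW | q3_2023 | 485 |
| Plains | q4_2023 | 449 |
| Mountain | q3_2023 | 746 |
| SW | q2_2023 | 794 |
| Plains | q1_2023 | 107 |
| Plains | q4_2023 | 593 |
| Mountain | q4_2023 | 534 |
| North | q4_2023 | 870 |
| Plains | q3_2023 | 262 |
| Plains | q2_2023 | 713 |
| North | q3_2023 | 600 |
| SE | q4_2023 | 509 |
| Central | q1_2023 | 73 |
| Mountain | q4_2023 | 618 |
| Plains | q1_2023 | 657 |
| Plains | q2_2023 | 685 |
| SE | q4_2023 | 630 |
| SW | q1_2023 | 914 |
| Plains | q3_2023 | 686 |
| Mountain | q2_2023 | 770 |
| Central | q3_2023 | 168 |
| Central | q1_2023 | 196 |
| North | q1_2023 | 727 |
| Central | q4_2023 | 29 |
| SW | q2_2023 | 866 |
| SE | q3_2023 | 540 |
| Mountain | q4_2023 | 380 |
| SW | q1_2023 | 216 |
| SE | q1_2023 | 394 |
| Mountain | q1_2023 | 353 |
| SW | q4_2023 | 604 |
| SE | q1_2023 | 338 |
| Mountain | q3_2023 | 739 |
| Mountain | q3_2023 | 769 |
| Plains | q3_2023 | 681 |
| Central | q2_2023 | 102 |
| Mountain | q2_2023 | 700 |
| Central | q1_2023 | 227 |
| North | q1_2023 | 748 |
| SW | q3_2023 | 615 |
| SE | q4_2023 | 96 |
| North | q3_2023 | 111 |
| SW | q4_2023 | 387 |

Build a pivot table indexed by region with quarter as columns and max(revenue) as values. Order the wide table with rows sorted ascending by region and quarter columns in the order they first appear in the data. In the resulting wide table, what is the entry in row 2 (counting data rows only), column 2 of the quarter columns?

With rows sorted ascending by region, row 2 is region=Mountain. quarter columns in first-appearance order: q3_2023, q2_2023, q1_2023, q4_2023; column 2 is q2_2023.
Long rows with region=Mountain, quarter=q2_2023: max(743, 770, 700) = 770.

770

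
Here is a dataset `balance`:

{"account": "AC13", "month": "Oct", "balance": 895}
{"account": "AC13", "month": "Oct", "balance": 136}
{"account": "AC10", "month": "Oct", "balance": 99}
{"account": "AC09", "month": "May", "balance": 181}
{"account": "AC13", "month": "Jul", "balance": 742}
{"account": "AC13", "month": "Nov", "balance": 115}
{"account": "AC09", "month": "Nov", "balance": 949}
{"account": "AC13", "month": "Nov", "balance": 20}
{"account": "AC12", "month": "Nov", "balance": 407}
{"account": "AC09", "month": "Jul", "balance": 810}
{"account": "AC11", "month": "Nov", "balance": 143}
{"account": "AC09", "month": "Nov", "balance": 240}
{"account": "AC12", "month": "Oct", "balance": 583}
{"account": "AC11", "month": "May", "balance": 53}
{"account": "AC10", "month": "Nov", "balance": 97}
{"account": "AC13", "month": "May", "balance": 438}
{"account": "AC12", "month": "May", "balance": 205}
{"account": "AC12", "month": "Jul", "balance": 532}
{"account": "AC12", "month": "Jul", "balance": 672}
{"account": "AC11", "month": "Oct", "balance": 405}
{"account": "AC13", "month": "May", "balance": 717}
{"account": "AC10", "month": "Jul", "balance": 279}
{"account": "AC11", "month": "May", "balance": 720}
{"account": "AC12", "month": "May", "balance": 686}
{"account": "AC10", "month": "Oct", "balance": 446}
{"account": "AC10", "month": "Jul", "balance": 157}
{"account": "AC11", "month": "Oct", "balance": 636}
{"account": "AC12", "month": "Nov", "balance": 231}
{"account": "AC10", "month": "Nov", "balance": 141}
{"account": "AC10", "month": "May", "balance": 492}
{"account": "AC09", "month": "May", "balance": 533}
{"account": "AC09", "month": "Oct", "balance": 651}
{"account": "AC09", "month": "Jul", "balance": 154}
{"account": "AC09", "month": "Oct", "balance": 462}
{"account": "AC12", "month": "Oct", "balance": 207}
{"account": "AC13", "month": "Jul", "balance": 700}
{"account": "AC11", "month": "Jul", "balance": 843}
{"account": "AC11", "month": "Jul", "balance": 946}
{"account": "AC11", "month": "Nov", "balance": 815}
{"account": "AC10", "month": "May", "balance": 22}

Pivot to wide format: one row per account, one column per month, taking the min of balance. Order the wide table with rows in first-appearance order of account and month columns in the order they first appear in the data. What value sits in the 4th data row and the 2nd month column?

205

With rows in first-appearance order of account, row 4 is account=AC12. month columns in first-appearance order: Oct, May, Jul, Nov; column 2 is May.
Long rows with account=AC12, month=May: min(205, 686) = 205.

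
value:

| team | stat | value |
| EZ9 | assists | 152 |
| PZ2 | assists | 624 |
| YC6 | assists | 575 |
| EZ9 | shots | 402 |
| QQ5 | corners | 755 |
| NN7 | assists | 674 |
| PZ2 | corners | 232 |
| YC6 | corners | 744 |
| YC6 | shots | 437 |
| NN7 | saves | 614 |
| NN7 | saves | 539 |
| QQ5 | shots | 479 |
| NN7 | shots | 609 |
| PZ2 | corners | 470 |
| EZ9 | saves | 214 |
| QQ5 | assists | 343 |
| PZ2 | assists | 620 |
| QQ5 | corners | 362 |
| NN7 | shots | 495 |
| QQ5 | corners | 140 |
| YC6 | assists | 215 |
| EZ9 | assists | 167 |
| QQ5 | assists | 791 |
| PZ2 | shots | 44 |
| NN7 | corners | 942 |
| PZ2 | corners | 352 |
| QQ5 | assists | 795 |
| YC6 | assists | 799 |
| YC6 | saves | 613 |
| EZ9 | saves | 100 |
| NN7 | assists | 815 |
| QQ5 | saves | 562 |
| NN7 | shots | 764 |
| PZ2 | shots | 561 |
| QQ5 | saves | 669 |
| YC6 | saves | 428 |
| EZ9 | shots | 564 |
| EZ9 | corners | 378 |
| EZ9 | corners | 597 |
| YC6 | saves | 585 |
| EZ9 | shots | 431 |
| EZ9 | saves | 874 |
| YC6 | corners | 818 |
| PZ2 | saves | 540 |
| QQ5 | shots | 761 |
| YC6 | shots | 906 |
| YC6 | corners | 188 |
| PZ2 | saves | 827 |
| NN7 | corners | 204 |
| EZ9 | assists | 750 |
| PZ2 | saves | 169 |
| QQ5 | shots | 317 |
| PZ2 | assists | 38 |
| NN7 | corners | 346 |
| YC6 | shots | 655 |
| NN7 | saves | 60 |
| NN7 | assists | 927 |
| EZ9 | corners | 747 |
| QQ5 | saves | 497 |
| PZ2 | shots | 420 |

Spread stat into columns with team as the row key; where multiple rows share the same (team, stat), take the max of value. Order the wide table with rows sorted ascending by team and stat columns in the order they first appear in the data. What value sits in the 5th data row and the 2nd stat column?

906

With rows sorted ascending by team, row 5 is team=YC6. stat columns in first-appearance order: assists, shots, corners, saves; column 2 is shots.
Long rows with team=YC6, stat=shots: max(437, 906, 655) = 906.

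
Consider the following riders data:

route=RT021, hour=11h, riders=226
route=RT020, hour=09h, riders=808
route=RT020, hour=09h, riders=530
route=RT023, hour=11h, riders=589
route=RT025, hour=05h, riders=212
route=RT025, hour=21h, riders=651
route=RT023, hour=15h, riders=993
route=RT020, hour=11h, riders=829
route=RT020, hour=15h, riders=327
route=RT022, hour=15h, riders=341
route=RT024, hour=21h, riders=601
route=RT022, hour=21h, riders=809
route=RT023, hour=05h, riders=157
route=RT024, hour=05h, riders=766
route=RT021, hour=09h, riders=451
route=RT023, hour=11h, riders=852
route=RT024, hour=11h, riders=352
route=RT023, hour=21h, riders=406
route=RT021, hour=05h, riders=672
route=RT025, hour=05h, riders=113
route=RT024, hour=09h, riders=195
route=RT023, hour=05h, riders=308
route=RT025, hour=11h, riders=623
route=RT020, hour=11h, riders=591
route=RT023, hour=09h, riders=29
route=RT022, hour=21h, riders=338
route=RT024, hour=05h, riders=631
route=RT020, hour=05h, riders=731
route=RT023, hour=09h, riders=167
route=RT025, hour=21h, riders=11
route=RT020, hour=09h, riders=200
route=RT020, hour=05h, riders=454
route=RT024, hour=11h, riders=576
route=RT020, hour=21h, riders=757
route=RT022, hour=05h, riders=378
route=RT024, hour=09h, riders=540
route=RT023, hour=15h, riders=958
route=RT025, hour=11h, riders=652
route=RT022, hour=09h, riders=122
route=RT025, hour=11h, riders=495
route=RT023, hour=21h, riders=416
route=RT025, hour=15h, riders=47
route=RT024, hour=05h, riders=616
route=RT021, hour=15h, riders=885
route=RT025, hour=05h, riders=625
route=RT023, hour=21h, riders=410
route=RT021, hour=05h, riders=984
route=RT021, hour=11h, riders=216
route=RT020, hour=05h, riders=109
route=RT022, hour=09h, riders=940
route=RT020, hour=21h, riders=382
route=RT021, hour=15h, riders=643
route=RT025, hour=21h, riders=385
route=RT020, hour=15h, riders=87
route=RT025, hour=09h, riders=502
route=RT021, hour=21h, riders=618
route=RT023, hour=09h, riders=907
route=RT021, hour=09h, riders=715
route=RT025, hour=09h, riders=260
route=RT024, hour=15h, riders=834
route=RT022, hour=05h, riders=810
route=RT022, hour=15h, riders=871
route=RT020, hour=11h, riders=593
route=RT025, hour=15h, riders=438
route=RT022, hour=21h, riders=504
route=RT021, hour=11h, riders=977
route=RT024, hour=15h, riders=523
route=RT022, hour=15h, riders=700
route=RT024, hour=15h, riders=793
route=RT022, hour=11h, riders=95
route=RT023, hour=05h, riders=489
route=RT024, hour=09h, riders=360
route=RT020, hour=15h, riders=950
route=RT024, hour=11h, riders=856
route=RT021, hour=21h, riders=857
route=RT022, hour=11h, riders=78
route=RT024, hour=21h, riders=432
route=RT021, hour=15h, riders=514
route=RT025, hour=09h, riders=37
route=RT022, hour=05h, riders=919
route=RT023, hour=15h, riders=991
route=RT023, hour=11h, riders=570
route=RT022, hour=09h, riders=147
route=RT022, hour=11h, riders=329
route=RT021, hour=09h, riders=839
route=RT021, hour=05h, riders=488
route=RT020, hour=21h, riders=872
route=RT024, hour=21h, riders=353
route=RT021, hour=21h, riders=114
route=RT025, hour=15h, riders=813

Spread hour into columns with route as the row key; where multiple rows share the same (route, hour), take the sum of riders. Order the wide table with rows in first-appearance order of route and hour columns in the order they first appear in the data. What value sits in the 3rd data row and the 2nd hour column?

With rows in first-appearance order of route, row 3 is route=RT023. hour columns in first-appearance order: 11h, 09h, 05h, 21h, 15h; column 2 is 09h.
Long rows with route=RT023, hour=09h: 29 + 167 + 907 = 1103.

1103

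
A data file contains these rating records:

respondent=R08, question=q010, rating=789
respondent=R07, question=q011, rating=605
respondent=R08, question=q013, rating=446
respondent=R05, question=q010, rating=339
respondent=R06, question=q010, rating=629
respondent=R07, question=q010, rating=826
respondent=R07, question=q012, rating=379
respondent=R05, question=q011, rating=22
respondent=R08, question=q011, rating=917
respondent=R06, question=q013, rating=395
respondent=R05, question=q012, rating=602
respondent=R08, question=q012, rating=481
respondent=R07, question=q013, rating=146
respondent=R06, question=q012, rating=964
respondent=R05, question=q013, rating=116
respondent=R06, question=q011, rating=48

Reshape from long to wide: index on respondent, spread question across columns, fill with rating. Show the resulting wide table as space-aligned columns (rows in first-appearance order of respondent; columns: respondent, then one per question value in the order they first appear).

Columns: respondent plus the 4 distinct question values (q010, q011, q013, q012).
For example, row R08 column q010 takes rating=789 from the long row (R08, q010).

respondent  q010  q011  q013  q012
R08         789   917   446   481 
R07         826   605   146   379 
R05         339   22    116   602 
R06         629   48    395   964 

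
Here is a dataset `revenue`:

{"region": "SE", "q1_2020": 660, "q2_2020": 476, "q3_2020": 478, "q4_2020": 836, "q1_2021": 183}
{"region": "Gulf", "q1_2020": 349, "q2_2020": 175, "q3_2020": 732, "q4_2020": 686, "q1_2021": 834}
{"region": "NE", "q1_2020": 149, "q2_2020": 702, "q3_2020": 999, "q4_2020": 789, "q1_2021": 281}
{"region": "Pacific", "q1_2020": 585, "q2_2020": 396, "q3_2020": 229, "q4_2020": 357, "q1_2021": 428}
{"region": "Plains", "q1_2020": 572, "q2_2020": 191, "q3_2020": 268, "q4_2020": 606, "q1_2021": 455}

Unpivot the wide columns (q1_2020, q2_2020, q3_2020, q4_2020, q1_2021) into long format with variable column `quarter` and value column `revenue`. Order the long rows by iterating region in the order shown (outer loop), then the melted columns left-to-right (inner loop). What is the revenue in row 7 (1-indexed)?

175

25 rows total (5 × 5). Row 7: index ⌊(7-1)/5⌋ = 1 into region → Gulf; (7-1) mod 5 = 1 into the melted columns → q2_2020.
So row 7 is (Gulf, q2_2020, 175); revenue = 175.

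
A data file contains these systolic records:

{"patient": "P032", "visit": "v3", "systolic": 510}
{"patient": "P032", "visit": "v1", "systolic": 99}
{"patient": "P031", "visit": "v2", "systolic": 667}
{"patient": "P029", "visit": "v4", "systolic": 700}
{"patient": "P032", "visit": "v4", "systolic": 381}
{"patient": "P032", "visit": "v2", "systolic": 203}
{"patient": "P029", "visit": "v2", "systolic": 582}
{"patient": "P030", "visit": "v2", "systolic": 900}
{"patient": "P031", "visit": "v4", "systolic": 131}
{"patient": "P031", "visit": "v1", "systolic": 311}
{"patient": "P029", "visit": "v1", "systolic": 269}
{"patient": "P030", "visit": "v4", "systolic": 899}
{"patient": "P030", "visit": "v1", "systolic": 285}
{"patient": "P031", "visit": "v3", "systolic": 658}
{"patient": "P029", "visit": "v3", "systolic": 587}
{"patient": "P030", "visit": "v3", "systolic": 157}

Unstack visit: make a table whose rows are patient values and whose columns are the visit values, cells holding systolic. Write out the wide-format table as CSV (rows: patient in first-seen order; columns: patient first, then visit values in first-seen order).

Columns: patient plus the 4 distinct visit values (v3, v1, v2, v4).
For example, row P032 column v3 takes systolic=510 from the long row (P032, v3).

patient,v3,v1,v2,v4
P032,510,99,203,381
P031,658,311,667,131
P029,587,269,582,700
P030,157,285,900,899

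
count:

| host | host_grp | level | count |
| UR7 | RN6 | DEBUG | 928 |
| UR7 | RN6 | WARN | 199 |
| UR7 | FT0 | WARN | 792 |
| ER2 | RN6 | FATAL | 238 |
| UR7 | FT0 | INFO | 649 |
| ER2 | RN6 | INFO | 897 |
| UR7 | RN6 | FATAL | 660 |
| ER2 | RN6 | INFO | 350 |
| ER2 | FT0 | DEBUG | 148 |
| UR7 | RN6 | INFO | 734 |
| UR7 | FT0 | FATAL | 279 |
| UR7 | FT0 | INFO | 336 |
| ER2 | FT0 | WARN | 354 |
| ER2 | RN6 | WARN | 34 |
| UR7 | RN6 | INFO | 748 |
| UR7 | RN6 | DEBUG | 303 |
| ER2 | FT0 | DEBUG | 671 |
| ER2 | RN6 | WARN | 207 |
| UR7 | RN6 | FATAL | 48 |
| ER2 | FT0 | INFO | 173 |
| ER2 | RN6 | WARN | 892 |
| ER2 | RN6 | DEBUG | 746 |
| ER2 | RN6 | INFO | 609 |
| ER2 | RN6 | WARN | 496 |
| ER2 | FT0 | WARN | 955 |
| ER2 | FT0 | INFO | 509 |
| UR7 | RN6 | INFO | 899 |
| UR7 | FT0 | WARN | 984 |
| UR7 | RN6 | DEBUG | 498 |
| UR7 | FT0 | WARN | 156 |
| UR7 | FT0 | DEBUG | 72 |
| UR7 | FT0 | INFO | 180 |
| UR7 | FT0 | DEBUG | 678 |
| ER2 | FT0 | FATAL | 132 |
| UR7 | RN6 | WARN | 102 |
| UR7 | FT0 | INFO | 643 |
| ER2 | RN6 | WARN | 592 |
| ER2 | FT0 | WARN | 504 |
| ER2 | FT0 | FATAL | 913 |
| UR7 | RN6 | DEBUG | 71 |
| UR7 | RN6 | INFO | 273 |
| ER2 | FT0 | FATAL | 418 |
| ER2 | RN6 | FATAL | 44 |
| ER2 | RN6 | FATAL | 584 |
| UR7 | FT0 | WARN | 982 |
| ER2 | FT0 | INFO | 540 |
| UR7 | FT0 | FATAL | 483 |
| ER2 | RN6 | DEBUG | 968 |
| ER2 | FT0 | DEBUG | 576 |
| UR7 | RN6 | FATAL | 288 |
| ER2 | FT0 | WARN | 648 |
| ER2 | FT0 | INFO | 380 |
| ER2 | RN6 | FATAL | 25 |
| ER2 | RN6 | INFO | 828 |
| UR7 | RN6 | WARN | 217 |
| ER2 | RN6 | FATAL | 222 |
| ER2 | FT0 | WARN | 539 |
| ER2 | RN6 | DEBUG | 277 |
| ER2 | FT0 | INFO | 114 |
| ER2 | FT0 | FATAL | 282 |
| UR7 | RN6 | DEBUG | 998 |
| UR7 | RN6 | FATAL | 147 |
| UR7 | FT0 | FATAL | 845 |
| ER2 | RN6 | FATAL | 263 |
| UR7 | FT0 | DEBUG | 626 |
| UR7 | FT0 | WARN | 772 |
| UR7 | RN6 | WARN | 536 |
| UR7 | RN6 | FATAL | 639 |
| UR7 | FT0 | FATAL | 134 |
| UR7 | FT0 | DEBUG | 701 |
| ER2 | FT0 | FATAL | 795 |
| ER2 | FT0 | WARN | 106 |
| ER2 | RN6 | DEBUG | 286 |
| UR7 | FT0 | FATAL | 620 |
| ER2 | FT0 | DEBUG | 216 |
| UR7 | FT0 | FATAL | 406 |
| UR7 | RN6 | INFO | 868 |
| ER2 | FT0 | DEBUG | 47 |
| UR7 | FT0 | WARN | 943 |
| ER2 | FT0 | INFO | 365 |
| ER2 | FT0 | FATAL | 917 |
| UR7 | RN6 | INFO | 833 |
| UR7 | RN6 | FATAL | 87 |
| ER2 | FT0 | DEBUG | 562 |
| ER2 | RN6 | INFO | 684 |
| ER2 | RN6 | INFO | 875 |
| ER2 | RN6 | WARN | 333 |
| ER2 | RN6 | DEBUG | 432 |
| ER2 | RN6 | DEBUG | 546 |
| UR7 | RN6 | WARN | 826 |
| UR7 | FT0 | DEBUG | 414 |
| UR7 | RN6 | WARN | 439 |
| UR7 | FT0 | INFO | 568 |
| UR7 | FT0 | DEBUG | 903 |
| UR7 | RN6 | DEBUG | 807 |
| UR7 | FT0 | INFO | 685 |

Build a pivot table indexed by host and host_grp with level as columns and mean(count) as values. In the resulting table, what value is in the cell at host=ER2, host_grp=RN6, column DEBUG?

542.50

Rows with host=ER2, host_grp=RN6 and level=DEBUG: count values are 746, 968, 277, 286, 432, 546.
(746 + 968 + 277 + 286 + 432 + 546) / 6 = 542.50.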